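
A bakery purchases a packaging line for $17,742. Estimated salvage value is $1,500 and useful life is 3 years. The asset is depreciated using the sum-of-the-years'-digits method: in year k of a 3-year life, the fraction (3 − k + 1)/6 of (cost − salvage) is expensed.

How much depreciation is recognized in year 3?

Depreciable base = $17,742 − $1,500 = $16,242.
Sum of the years' digits = 3+2+1 = 6.
Year 1: $16,242 × 3/6 = $8,121. Book value $9,621.
Year 2: $16,242 × 2/6 = $5,414. Book value $4,207.
Year 3: $16,242 × 1/6 = $2,707. Book value $1,500.

$2,707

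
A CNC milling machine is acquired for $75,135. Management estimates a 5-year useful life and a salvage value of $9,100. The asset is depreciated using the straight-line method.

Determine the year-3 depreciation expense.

$13,207

Depreciable base = $75,135 − $9,100 = $66,035.
Annual expense = $66,035 / 5 = $13,207.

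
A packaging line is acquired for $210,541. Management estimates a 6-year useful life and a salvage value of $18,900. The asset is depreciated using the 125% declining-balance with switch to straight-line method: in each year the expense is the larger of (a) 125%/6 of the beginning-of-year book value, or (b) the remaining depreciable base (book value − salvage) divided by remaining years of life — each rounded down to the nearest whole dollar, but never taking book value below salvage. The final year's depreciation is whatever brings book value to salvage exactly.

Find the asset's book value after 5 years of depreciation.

$47,164

Depreciable base = $210,541 − $18,900 = $191,641.
Year 1: DB = ⌊$210,541 × 125%/6⌋ = $43,862; SL = ⌊$191,641/6⌋ = $31,940 → take DB $43,862. Book value $166,679.
Year 2: DB = ⌊$166,679 × 125%/6⌋ = $34,724; SL = ⌊$147,779/5⌋ = $29,555 → take DB $34,724. Book value $131,955.
Year 3: DB = ⌊$131,955 × 125%/6⌋ = $27,490; SL = ⌊$113,055/4⌋ = $28,263 → take SL $28,263. Book value $103,692.
Year 4: DB = ⌊$103,692 × 125%/6⌋ = $21,602; SL = ⌊$84,792/3⌋ = $28,264 → take SL $28,264. Book value $75,428.
Year 5: DB = ⌊$75,428 × 125%/6⌋ = $15,714; SL = ⌊$56,528/2⌋ = $28,264 → take SL $28,264. Book value $47,164.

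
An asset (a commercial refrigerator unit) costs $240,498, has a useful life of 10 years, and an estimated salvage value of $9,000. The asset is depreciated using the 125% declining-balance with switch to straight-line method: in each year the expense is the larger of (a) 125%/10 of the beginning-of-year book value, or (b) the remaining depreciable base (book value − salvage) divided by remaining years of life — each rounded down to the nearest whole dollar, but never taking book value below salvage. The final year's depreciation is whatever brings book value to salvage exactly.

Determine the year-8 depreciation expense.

$21,731

Depreciable base = $240,498 − $9,000 = $231,498.
Year 1: DB = ⌊$240,498 × 125%/10⌋ = $30,062; SL = ⌊$231,498/10⌋ = $23,149 → take DB $30,062. Book value $210,436.
Year 2: DB = ⌊$210,436 × 125%/10⌋ = $26,304; SL = ⌊$201,436/9⌋ = $22,381 → take DB $26,304. Book value $184,132.
Year 3: DB = ⌊$184,132 × 125%/10⌋ = $23,016; SL = ⌊$175,132/8⌋ = $21,891 → take DB $23,016. Book value $161,116.
Year 4: DB = ⌊$161,116 × 125%/10⌋ = $20,139; SL = ⌊$152,116/7⌋ = $21,730 → take SL $21,730. Book value $139,386.
Year 5: DB = ⌊$139,386 × 125%/10⌋ = $17,423; SL = ⌊$130,386/6⌋ = $21,731 → take SL $21,731. Book value $117,655.
Year 6: DB = ⌊$117,655 × 125%/10⌋ = $14,706; SL = ⌊$108,655/5⌋ = $21,731 → take SL $21,731. Book value $95,924.
Year 7: DB = ⌊$95,924 × 125%/10⌋ = $11,990; SL = ⌊$86,924/4⌋ = $21,731 → take SL $21,731. Book value $74,193.
Year 8: DB = ⌊$74,193 × 125%/10⌋ = $9,274; SL = ⌊$65,193/3⌋ = $21,731 → take SL $21,731. Book value $52,462.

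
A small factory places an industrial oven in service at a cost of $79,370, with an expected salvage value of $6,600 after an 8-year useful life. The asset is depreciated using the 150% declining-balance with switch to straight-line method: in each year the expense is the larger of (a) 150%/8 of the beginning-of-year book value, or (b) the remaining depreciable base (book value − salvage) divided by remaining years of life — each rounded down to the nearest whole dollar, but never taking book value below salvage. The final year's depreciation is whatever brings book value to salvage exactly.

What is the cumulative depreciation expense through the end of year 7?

Depreciable base = $79,370 − $6,600 = $72,770.
Year 1: DB = ⌊$79,370 × 150%/8⌋ = $14,881; SL = ⌊$72,770/8⌋ = $9,096 → take DB $14,881. Book value $64,489.
Year 2: DB = ⌊$64,489 × 150%/8⌋ = $12,091; SL = ⌊$57,889/7⌋ = $8,269 → take DB $12,091. Book value $52,398.
Year 3: DB = ⌊$52,398 × 150%/8⌋ = $9,824; SL = ⌊$45,798/6⌋ = $7,633 → take DB $9,824. Book value $42,574.
Year 4: DB = ⌊$42,574 × 150%/8⌋ = $7,982; SL = ⌊$35,974/5⌋ = $7,194 → take DB $7,982. Book value $34,592.
Year 5: DB = ⌊$34,592 × 150%/8⌋ = $6,486; SL = ⌊$27,992/4⌋ = $6,998 → take SL $6,998. Book value $27,594.
Year 6: DB = ⌊$27,594 × 150%/8⌋ = $5,173; SL = ⌊$20,994/3⌋ = $6,998 → take SL $6,998. Book value $20,596.
Year 7: DB = ⌊$20,596 × 150%/8⌋ = $3,861; SL = ⌊$13,996/2⌋ = $6,998 → take SL $6,998. Book value $13,598.
Accumulated through year 7 = $79,370 − $13,598 = $65,772.

$65,772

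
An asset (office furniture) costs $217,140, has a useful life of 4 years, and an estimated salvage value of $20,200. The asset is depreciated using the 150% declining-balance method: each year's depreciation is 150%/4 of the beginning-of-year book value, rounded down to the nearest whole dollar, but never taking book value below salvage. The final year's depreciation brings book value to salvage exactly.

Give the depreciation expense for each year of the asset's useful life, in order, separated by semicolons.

Depreciable base = $217,140 − $20,200 = $196,940.
Year 1: ⌊$217,140 × 150%/4⌋ = $81,427. Book value $135,713.
Year 2: ⌊$135,713 × 150%/4⌋ = $50,892. Book value $84,821.
Year 3: ⌊$84,821 × 150%/4⌋ = $31,807. Book value $53,014.
Year 4 (final): $53,014 − $20,200 = $32,814. Book value $20,200.

$81,427; $50,892; $31,807; $32,814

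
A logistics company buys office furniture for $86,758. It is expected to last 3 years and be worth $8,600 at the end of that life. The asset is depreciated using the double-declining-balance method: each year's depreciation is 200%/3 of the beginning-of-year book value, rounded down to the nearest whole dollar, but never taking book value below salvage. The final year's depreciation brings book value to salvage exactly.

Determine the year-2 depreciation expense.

$19,280

Depreciable base = $86,758 − $8,600 = $78,158.
Year 1: ⌊$86,758 × 200%/3⌋ = $57,838. Book value $28,920.
Year 2: ⌊$28,920 × 200%/3⌋ = $19,280. Book value $9,640.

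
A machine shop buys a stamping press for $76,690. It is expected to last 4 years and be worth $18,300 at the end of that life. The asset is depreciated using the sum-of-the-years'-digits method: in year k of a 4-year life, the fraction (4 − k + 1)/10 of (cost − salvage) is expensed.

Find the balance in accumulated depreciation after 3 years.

$52,551

Depreciable base = $76,690 − $18,300 = $58,390.
Sum of the years' digits = 4+3+2+1 = 10.
Year 1: $58,390 × 4/10 = $23,356. Book value $53,334.
Year 2: $58,390 × 3/10 = $17,517. Book value $35,817.
Year 3: $58,390 × 2/10 = $11,678. Book value $24,139.
Accumulated through year 3 = $76,690 − $24,139 = $52,551.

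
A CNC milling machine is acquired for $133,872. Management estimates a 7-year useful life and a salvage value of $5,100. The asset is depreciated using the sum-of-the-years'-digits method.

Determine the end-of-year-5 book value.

$18,897

Depreciable base = $133,872 − $5,100 = $128,772.
Sum of the years' digits = 7+6+5+4+3+2+1 = 28.
Year 1: $128,772 × 7/28 = $32,193. Book value $101,679.
Year 2: $128,772 × 6/28 = $27,594. Book value $74,085.
Year 3: $128,772 × 5/28 = $22,995. Book value $51,090.
Year 4: $128,772 × 4/28 = $18,396. Book value $32,694.
Year 5: $128,772 × 3/28 = $13,797. Book value $18,897.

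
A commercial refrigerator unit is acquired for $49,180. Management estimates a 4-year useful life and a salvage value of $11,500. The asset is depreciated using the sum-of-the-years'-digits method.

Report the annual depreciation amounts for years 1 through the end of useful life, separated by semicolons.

$15,072; $11,304; $7,536; $3,768

Depreciable base = $49,180 − $11,500 = $37,680.
Sum of the years' digits = 4+3+2+1 = 10.
Year 1: $37,680 × 4/10 = $15,072. Book value $34,108.
Year 2: $37,680 × 3/10 = $11,304. Book value $22,804.
Year 3: $37,680 × 2/10 = $7,536. Book value $15,268.
Year 4: $37,680 × 1/10 = $3,768. Book value $11,500.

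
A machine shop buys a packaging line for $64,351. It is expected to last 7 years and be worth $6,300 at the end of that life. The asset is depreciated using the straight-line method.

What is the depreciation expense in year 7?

$8,293

Depreciable base = $64,351 − $6,300 = $58,051.
Annual expense = $58,051 / 7 = $8,293.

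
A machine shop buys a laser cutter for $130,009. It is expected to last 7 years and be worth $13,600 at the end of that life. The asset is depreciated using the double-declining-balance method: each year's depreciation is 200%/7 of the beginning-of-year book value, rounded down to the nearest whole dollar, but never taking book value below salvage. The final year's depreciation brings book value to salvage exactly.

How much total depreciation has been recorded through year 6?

Depreciable base = $130,009 − $13,600 = $116,409.
Year 1: ⌊$130,009 × 200%/7⌋ = $37,145. Book value $92,864.
Year 2: ⌊$92,864 × 200%/7⌋ = $26,532. Book value $66,332.
Year 3: ⌊$66,332 × 200%/7⌋ = $18,952. Book value $47,380.
Year 4: ⌊$47,380 × 200%/7⌋ = $13,537. Book value $33,843.
Year 5: ⌊$33,843 × 200%/7⌋ = $9,669. Book value $24,174.
Year 6: ⌊$24,174 × 200%/7⌋ = $6,906. Book value $17,268.
Accumulated through year 6 = $130,009 − $17,268 = $112,741.

$112,741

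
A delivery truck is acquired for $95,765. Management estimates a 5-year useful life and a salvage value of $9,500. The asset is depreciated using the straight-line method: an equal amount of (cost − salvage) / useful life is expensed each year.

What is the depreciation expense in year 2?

$17,253

Depreciable base = $95,765 − $9,500 = $86,265.
Annual expense = $86,265 / 5 = $17,253.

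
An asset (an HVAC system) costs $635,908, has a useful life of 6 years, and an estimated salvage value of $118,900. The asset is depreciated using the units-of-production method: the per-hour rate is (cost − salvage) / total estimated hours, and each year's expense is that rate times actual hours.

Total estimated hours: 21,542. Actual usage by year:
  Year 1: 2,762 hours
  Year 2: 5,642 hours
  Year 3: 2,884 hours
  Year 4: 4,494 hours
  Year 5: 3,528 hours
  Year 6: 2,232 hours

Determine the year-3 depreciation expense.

$69,216

Depreciable base = $635,908 − $118,900 = $517,008.
Rate = $517,008 / 21,542 hours = $24 per hour.
Year 1: 2,762 × $24 = $66,288. Book value $569,620.
Year 2: 5,642 × $24 = $135,408. Book value $434,212.
Year 3: 2,884 × $24 = $69,216. Book value $364,996.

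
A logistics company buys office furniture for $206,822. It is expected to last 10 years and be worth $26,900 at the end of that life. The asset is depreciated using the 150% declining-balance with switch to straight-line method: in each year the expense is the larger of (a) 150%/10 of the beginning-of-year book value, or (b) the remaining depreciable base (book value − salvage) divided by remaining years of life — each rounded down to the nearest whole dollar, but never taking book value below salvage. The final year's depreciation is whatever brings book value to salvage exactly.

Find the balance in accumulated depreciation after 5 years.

Depreciable base = $206,822 − $26,900 = $179,922.
Year 1: DB = ⌊$206,822 × 150%/10⌋ = $31,023; SL = ⌊$179,922/10⌋ = $17,992 → take DB $31,023. Book value $175,799.
Year 2: DB = ⌊$175,799 × 150%/10⌋ = $26,369; SL = ⌊$148,899/9⌋ = $16,544 → take DB $26,369. Book value $149,430.
Year 3: DB = ⌊$149,430 × 150%/10⌋ = $22,414; SL = ⌊$122,530/8⌋ = $15,316 → take DB $22,414. Book value $127,016.
Year 4: DB = ⌊$127,016 × 150%/10⌋ = $19,052; SL = ⌊$100,116/7⌋ = $14,302 → take DB $19,052. Book value $107,964.
Year 5: DB = ⌊$107,964 × 150%/10⌋ = $16,194; SL = ⌊$81,064/6⌋ = $13,510 → take DB $16,194. Book value $91,770.
Accumulated through year 5 = $206,822 − $91,770 = $115,052.

$115,052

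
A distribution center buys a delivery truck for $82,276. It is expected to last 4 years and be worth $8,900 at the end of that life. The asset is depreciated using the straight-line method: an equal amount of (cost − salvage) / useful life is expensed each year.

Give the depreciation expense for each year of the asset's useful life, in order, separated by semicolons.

Depreciable base = $82,276 − $8,900 = $73,376.
Annual expense = $73,376 / 4 = $18,344.
End of year 1: book value $63,932.
End of year 2: book value $45,588.
End of year 3: book value $27,244.
End of year 4: book value $8,900.

$18,344; $18,344; $18,344; $18,344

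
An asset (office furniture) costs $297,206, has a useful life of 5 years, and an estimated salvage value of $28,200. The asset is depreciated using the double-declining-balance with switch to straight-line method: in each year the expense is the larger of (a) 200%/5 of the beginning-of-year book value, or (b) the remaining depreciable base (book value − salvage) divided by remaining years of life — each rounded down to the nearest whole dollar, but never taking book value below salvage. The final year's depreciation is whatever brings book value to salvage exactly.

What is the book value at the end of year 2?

Depreciable base = $297,206 − $28,200 = $269,006.
Year 1: DB = ⌊$297,206 × 200%/5⌋ = $118,882; SL = ⌊$269,006/5⌋ = $53,801 → take DB $118,882. Book value $178,324.
Year 2: DB = ⌊$178,324 × 200%/5⌋ = $71,329; SL = ⌊$150,124/4⌋ = $37,531 → take DB $71,329. Book value $106,995.

$106,995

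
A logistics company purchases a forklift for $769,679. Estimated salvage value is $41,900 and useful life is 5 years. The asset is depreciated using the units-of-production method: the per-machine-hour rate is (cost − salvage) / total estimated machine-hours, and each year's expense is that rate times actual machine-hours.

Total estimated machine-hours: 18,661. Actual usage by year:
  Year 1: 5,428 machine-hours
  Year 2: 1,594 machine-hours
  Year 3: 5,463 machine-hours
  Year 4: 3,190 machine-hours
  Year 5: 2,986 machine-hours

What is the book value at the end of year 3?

Depreciable base = $769,679 − $41,900 = $727,779.
Rate = $727,779 / 18,661 machine-hours = $39 per machine-hour.
Year 1: 5,428 × $39 = $211,692. Book value $557,987.
Year 2: 1,594 × $39 = $62,166. Book value $495,821.
Year 3: 5,463 × $39 = $213,057. Book value $282,764.

$282,764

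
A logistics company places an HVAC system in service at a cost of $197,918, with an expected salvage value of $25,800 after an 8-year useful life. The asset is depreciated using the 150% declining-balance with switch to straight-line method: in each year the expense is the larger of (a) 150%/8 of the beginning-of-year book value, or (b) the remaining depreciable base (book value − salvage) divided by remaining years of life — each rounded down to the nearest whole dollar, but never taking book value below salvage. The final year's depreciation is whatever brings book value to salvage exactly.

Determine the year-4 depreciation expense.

Depreciable base = $197,918 − $25,800 = $172,118.
Year 1: DB = ⌊$197,918 × 150%/8⌋ = $37,109; SL = ⌊$172,118/8⌋ = $21,514 → take DB $37,109. Book value $160,809.
Year 2: DB = ⌊$160,809 × 150%/8⌋ = $30,151; SL = ⌊$135,009/7⌋ = $19,287 → take DB $30,151. Book value $130,658.
Year 3: DB = ⌊$130,658 × 150%/8⌋ = $24,498; SL = ⌊$104,858/6⌋ = $17,476 → take DB $24,498. Book value $106,160.
Year 4: DB = ⌊$106,160 × 150%/8⌋ = $19,905; SL = ⌊$80,360/5⌋ = $16,072 → take DB $19,905. Book value $86,255.

$19,905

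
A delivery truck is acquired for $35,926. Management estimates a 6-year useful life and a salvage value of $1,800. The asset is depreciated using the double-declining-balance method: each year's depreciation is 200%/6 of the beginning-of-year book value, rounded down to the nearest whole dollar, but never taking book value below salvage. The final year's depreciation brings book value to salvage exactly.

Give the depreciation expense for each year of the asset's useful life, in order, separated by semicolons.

$11,975; $7,983; $5,322; $3,548; $2,366; $2,932

Depreciable base = $35,926 − $1,800 = $34,126.
Year 1: ⌊$35,926 × 200%/6⌋ = $11,975. Book value $23,951.
Year 2: ⌊$23,951 × 200%/6⌋ = $7,983. Book value $15,968.
Year 3: ⌊$15,968 × 200%/6⌋ = $5,322. Book value $10,646.
Year 4: ⌊$10,646 × 200%/6⌋ = $3,548. Book value $7,098.
Year 5: ⌊$7,098 × 200%/6⌋ = $2,366. Book value $4,732.
Year 6 (final): $4,732 − $1,800 = $2,932. Book value $1,800.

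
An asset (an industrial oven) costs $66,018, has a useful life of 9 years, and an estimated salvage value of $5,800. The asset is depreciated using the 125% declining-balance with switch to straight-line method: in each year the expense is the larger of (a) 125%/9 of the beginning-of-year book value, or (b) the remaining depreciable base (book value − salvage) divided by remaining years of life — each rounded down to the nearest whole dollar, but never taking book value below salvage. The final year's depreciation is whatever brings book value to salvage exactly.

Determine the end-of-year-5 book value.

Depreciable base = $66,018 − $5,800 = $60,218.
Year 1: DB = ⌊$66,018 × 125%/9⌋ = $9,169; SL = ⌊$60,218/9⌋ = $6,690 → take DB $9,169. Book value $56,849.
Year 2: DB = ⌊$56,849 × 125%/9⌋ = $7,895; SL = ⌊$51,049/8⌋ = $6,381 → take DB $7,895. Book value $48,954.
Year 3: DB = ⌊$48,954 × 125%/9⌋ = $6,799; SL = ⌊$43,154/7⌋ = $6,164 → take DB $6,799. Book value $42,155.
Year 4: DB = ⌊$42,155 × 125%/9⌋ = $5,854; SL = ⌊$36,355/6⌋ = $6,059 → take SL $6,059. Book value $36,096.
Year 5: DB = ⌊$36,096 × 125%/9⌋ = $5,013; SL = ⌊$30,296/5⌋ = $6,059 → take SL $6,059. Book value $30,037.

$30,037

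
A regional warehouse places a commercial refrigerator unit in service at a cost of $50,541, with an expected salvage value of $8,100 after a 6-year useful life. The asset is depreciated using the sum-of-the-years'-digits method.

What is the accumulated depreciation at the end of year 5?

$40,420

Depreciable base = $50,541 − $8,100 = $42,441.
Sum of the years' digits = 6+5+4+3+2+1 = 21.
Year 1: $42,441 × 6/21 = $12,126. Book value $38,415.
Year 2: $42,441 × 5/21 = $10,105. Book value $28,310.
Year 3: $42,441 × 4/21 = $8,084. Book value $20,226.
Year 4: $42,441 × 3/21 = $6,063. Book value $14,163.
Year 5: $42,441 × 2/21 = $4,042. Book value $10,121.
Accumulated through year 5 = $50,541 − $10,121 = $40,420.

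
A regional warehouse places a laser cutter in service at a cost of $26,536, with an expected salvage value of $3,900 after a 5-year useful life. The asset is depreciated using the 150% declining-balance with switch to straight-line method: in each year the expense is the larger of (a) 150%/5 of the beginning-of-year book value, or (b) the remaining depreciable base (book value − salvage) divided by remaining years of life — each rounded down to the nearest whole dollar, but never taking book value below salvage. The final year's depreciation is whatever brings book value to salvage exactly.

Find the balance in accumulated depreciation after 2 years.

Depreciable base = $26,536 − $3,900 = $22,636.
Year 1: DB = ⌊$26,536 × 150%/5⌋ = $7,960; SL = ⌊$22,636/5⌋ = $4,527 → take DB $7,960. Book value $18,576.
Year 2: DB = ⌊$18,576 × 150%/5⌋ = $5,572; SL = ⌊$14,676/4⌋ = $3,669 → take DB $5,572. Book value $13,004.
Accumulated through year 2 = $26,536 − $13,004 = $13,532.

$13,532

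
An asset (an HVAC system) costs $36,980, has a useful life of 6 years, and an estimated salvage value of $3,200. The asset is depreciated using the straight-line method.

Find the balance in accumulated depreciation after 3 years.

$16,890

Depreciable base = $36,980 − $3,200 = $33,780.
Annual expense = $33,780 / 6 = $5,630.
End of year 1: book value $31,350.
End of year 2: book value $25,720.
End of year 3: book value $20,090.
Accumulated through year 3 = $36,980 − $20,090 = $16,890.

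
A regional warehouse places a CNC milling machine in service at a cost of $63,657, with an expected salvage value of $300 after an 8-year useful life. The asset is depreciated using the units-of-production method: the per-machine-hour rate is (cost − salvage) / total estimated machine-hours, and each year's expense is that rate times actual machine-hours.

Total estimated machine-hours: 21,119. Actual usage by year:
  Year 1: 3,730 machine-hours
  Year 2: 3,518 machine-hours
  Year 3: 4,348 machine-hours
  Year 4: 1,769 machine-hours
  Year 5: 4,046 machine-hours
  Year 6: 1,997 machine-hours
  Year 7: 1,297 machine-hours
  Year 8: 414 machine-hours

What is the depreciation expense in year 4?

$5,307

Depreciable base = $63,657 − $300 = $63,357.
Rate = $63,357 / 21,119 machine-hours = $3 per machine-hour.
Year 1: 3,730 × $3 = $11,190. Book value $52,467.
Year 2: 3,518 × $3 = $10,554. Book value $41,913.
Year 3: 4,348 × $3 = $13,044. Book value $28,869.
Year 4: 1,769 × $3 = $5,307. Book value $23,562.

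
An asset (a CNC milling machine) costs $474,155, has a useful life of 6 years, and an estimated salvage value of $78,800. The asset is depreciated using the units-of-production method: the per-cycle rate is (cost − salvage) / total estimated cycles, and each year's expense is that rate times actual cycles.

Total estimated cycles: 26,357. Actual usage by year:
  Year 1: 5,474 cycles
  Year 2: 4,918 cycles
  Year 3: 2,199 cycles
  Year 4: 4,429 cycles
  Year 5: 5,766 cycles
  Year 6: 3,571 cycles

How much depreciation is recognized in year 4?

Depreciable base = $474,155 − $78,800 = $395,355.
Rate = $395,355 / 26,357 cycles = $15 per cycle.
Year 1: 5,474 × $15 = $82,110. Book value $392,045.
Year 2: 4,918 × $15 = $73,770. Book value $318,275.
Year 3: 2,199 × $15 = $32,985. Book value $285,290.
Year 4: 4,429 × $15 = $66,435. Book value $218,855.

$66,435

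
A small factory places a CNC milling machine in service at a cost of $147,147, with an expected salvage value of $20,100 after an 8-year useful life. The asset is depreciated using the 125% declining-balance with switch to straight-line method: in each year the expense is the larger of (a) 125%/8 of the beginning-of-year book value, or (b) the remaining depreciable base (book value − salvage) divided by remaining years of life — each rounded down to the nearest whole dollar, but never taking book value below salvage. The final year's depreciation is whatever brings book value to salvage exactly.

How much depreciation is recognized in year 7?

$13,620

Depreciable base = $147,147 − $20,100 = $127,047.
Year 1: DB = ⌊$147,147 × 125%/8⌋ = $22,991; SL = ⌊$127,047/8⌋ = $15,880 → take DB $22,991. Book value $124,156.
Year 2: DB = ⌊$124,156 × 125%/8⌋ = $19,399; SL = ⌊$104,056/7⌋ = $14,865 → take DB $19,399. Book value $104,757.
Year 3: DB = ⌊$104,757 × 125%/8⌋ = $16,368; SL = ⌊$84,657/6⌋ = $14,109 → take DB $16,368. Book value $88,389.
Year 4: DB = ⌊$88,389 × 125%/8⌋ = $13,810; SL = ⌊$68,289/5⌋ = $13,657 → take DB $13,810. Book value $74,579.
Year 5: DB = ⌊$74,579 × 125%/8⌋ = $11,652; SL = ⌊$54,479/4⌋ = $13,619 → take SL $13,619. Book value $60,960.
Year 6: DB = ⌊$60,960 × 125%/8⌋ = $9,525; SL = ⌊$40,860/3⌋ = $13,620 → take SL $13,620. Book value $47,340.
Year 7: DB = ⌊$47,340 × 125%/8⌋ = $7,396; SL = ⌊$27,240/2⌋ = $13,620 → take SL $13,620. Book value $33,720.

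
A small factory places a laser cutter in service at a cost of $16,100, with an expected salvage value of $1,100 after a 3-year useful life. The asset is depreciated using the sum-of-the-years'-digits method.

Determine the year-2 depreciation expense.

$5,000

Depreciable base = $16,100 − $1,100 = $15,000.
Sum of the years' digits = 3+2+1 = 6.
Year 1: $15,000 × 3/6 = $7,500. Book value $8,600.
Year 2: $15,000 × 2/6 = $5,000. Book value $3,600.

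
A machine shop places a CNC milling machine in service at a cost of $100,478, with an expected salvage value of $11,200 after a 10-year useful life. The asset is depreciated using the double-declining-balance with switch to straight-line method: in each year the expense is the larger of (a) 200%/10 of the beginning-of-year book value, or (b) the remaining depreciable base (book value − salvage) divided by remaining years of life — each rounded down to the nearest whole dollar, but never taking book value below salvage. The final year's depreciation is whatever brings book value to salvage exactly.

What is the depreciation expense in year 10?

Depreciable base = $100,478 − $11,200 = $89,278.
Year 1: DB = ⌊$100,478 × 200%/10⌋ = $20,095; SL = ⌊$89,278/10⌋ = $8,927 → take DB $20,095. Book value $80,383.
Year 2: DB = ⌊$80,383 × 200%/10⌋ = $16,076; SL = ⌊$69,183/9⌋ = $7,687 → take DB $16,076. Book value $64,307.
Year 3: DB = ⌊$64,307 × 200%/10⌋ = $12,861; SL = ⌊$53,107/8⌋ = $6,638 → take DB $12,861. Book value $51,446.
Year 4: DB = ⌊$51,446 × 200%/10⌋ = $10,289; SL = ⌊$40,246/7⌋ = $5,749 → take DB $10,289. Book value $41,157.
Year 5: DB = ⌊$41,157 × 200%/10⌋ = $8,231; SL = ⌊$29,957/6⌋ = $4,992 → take DB $8,231. Book value $32,926.
Year 6: DB = ⌊$32,926 × 200%/10⌋ = $6,585; SL = ⌊$21,726/5⌋ = $4,345 → take DB $6,585. Book value $26,341.
Year 7: DB = ⌊$26,341 × 200%/10⌋ = $5,268; SL = ⌊$15,141/4⌋ = $3,785 → take DB $5,268. Book value $21,073.
Year 8: DB = ⌊$21,073 × 200%/10⌋ = $4,214; SL = ⌊$9,873/3⌋ = $3,291 → take DB $4,214. Book value $16,859.
Year 9: DB = ⌊$16,859 × 200%/10⌋ = $3,371; SL = ⌊$5,659/2⌋ = $2,829 → take DB $3,371. Book value $13,488.
Year 10 (final): $13,488 − $11,200 = $2,288. Book value $11,200.

$2,288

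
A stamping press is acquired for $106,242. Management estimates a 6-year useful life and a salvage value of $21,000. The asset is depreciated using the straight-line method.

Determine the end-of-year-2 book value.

Depreciable base = $106,242 − $21,000 = $85,242.
Annual expense = $85,242 / 6 = $14,207.
End of year 1: book value $92,035.
End of year 2: book value $77,828.

$77,828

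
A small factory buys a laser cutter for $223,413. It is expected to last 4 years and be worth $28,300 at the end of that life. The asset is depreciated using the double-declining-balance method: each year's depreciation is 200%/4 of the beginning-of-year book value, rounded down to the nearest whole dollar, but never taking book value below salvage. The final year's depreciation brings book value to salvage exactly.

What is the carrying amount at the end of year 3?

$28,300

Depreciable base = $223,413 − $28,300 = $195,113.
Year 1: ⌊$223,413 × 200%/4⌋ = $111,706. Book value $111,707.
Year 2: ⌊$111,707 × 200%/4⌋ = $55,853. Book value $55,854.
Year 3: ⌊$55,854 × 200%/4⌋ = $27,927, capped at $27,554. Book value $28,300.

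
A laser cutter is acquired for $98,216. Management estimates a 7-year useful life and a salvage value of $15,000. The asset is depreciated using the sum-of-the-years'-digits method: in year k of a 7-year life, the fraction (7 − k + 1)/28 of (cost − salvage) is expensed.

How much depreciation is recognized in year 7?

$2,972

Depreciable base = $98,216 − $15,000 = $83,216.
Sum of the years' digits = 7+6+5+4+3+2+1 = 28.
Year 1: $83,216 × 7/28 = $20,804. Book value $77,412.
Year 2: $83,216 × 6/28 = $17,832. Book value $59,580.
Year 3: $83,216 × 5/28 = $14,860. Book value $44,720.
Year 4: $83,216 × 4/28 = $11,888. Book value $32,832.
Year 5: $83,216 × 3/28 = $8,916. Book value $23,916.
Year 6: $83,216 × 2/28 = $5,944. Book value $17,972.
Year 7: $83,216 × 1/28 = $2,972. Book value $15,000.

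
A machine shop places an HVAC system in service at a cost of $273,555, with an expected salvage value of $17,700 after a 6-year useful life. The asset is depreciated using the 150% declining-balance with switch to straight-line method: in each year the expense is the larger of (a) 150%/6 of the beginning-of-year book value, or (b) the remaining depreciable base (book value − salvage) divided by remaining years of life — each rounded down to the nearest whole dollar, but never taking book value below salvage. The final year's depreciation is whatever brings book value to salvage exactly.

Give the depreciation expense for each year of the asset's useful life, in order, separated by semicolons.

Depreciable base = $273,555 − $17,700 = $255,855.
Year 1: DB = ⌊$273,555 × 150%/6⌋ = $68,388; SL = ⌊$255,855/6⌋ = $42,642 → take DB $68,388. Book value $205,167.
Year 2: DB = ⌊$205,167 × 150%/6⌋ = $51,291; SL = ⌊$187,467/5⌋ = $37,493 → take DB $51,291. Book value $153,876.
Year 3: DB = ⌊$153,876 × 150%/6⌋ = $38,469; SL = ⌊$136,176/4⌋ = $34,044 → take DB $38,469. Book value $115,407.
Year 4: DB = ⌊$115,407 × 150%/6⌋ = $28,851; SL = ⌊$97,707/3⌋ = $32,569 → take SL $32,569. Book value $82,838.
Year 5: DB = ⌊$82,838 × 150%/6⌋ = $20,709; SL = ⌊$65,138/2⌋ = $32,569 → take SL $32,569. Book value $50,269.
Year 6 (final): $50,269 − $17,700 = $32,569. Book value $17,700.

$68,388; $51,291; $38,469; $32,569; $32,569; $32,569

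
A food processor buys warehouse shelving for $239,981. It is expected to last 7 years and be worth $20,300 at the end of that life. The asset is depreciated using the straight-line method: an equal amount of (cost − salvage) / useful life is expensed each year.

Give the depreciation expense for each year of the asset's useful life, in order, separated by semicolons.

Depreciable base = $239,981 − $20,300 = $219,681.
Annual expense = $219,681 / 7 = $31,383.
End of year 1: book value $208,598.
End of year 2: book value $177,215.
End of year 3: book value $145,832.
End of year 4: book value $114,449.
End of year 5: book value $83,066.
End of year 6: book value $51,683.
End of year 7: book value $20,300.

$31,383; $31,383; $31,383; $31,383; $31,383; $31,383; $31,383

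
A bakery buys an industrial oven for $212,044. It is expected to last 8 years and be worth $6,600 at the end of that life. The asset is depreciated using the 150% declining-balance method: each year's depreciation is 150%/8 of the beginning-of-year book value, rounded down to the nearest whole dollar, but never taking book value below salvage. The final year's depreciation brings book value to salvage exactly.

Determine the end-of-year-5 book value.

Depreciable base = $212,044 − $6,600 = $205,444.
Year 1: ⌊$212,044 × 150%/8⌋ = $39,758. Book value $172,286.
Year 2: ⌊$172,286 × 150%/8⌋ = $32,303. Book value $139,983.
Year 3: ⌊$139,983 × 150%/8⌋ = $26,246. Book value $113,737.
Year 4: ⌊$113,737 × 150%/8⌋ = $21,325. Book value $92,412.
Year 5: ⌊$92,412 × 150%/8⌋ = $17,327. Book value $75,085.

$75,085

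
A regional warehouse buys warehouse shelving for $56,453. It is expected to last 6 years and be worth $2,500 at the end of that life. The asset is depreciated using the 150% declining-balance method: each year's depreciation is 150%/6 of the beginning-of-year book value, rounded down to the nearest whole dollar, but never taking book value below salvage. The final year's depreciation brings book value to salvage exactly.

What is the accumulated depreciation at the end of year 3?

Depreciable base = $56,453 − $2,500 = $53,953.
Year 1: ⌊$56,453 × 150%/6⌋ = $14,113. Book value $42,340.
Year 2: ⌊$42,340 × 150%/6⌋ = $10,585. Book value $31,755.
Year 3: ⌊$31,755 × 150%/6⌋ = $7,938. Book value $23,817.
Accumulated through year 3 = $56,453 − $23,817 = $32,636.

$32,636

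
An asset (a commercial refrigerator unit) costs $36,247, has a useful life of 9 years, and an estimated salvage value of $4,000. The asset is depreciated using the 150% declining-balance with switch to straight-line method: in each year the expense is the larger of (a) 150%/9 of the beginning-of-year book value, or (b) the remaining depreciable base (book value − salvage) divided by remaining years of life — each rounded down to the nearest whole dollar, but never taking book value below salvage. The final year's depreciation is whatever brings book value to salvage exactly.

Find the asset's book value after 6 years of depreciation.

$11,926

Depreciable base = $36,247 − $4,000 = $32,247.
Year 1: DB = ⌊$36,247 × 150%/9⌋ = $6,041; SL = ⌊$32,247/9⌋ = $3,583 → take DB $6,041. Book value $30,206.
Year 2: DB = ⌊$30,206 × 150%/9⌋ = $5,034; SL = ⌊$26,206/8⌋ = $3,275 → take DB $5,034. Book value $25,172.
Year 3: DB = ⌊$25,172 × 150%/9⌋ = $4,195; SL = ⌊$21,172/7⌋ = $3,024 → take DB $4,195. Book value $20,977.
Year 4: DB = ⌊$20,977 × 150%/9⌋ = $3,496; SL = ⌊$16,977/6⌋ = $2,829 → take DB $3,496. Book value $17,481.
Year 5: DB = ⌊$17,481 × 150%/9⌋ = $2,913; SL = ⌊$13,481/5⌋ = $2,696 → take DB $2,913. Book value $14,568.
Year 6: DB = ⌊$14,568 × 150%/9⌋ = $2,428; SL = ⌊$10,568/4⌋ = $2,642 → take SL $2,642. Book value $11,926.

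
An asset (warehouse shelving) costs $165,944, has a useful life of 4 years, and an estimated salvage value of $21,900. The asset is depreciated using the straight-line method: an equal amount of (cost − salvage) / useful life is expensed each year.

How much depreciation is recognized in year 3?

Depreciable base = $165,944 − $21,900 = $144,044.
Annual expense = $144,044 / 4 = $36,011.

$36,011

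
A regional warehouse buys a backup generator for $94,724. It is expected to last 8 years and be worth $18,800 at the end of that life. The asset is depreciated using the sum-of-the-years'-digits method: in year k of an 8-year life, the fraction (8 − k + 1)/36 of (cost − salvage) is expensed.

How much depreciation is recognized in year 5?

$8,436

Depreciable base = $94,724 − $18,800 = $75,924.
Sum of the years' digits = 8+7+6+5+4+3+2+1 = 36.
Year 1: $75,924 × 8/36 = $16,872. Book value $77,852.
Year 2: $75,924 × 7/36 = $14,763. Book value $63,089.
Year 3: $75,924 × 6/36 = $12,654. Book value $50,435.
Year 4: $75,924 × 5/36 = $10,545. Book value $39,890.
Year 5: $75,924 × 4/36 = $8,436. Book value $31,454.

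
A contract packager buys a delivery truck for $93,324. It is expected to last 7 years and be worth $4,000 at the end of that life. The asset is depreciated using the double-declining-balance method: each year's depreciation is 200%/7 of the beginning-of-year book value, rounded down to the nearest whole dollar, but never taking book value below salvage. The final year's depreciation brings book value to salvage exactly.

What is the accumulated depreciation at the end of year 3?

Depreciable base = $93,324 − $4,000 = $89,324.
Year 1: ⌊$93,324 × 200%/7⌋ = $26,664. Book value $66,660.
Year 2: ⌊$66,660 × 200%/7⌋ = $19,045. Book value $47,615.
Year 3: ⌊$47,615 × 200%/7⌋ = $13,604. Book value $34,011.
Accumulated through year 3 = $93,324 − $34,011 = $59,313.

$59,313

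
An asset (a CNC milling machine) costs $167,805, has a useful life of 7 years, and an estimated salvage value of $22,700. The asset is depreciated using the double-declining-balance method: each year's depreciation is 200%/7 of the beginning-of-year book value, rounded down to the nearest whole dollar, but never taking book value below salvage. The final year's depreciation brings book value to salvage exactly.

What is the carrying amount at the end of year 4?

Depreciable base = $167,805 − $22,700 = $145,105.
Year 1: ⌊$167,805 × 200%/7⌋ = $47,944. Book value $119,861.
Year 2: ⌊$119,861 × 200%/7⌋ = $34,246. Book value $85,615.
Year 3: ⌊$85,615 × 200%/7⌋ = $24,461. Book value $61,154.
Year 4: ⌊$61,154 × 200%/7⌋ = $17,472. Book value $43,682.

$43,682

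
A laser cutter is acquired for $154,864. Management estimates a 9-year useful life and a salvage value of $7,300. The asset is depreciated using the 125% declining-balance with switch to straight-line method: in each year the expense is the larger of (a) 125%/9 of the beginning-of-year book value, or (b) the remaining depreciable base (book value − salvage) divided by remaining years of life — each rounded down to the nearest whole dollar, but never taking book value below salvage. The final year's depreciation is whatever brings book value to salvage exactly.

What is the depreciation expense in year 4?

$15,264

Depreciable base = $154,864 − $7,300 = $147,564.
Year 1: DB = ⌊$154,864 × 125%/9⌋ = $21,508; SL = ⌊$147,564/9⌋ = $16,396 → take DB $21,508. Book value $133,356.
Year 2: DB = ⌊$133,356 × 125%/9⌋ = $18,521; SL = ⌊$126,056/8⌋ = $15,757 → take DB $18,521. Book value $114,835.
Year 3: DB = ⌊$114,835 × 125%/9⌋ = $15,949; SL = ⌊$107,535/7⌋ = $15,362 → take DB $15,949. Book value $98,886.
Year 4: DB = ⌊$98,886 × 125%/9⌋ = $13,734; SL = ⌊$91,586/6⌋ = $15,264 → take SL $15,264. Book value $83,622.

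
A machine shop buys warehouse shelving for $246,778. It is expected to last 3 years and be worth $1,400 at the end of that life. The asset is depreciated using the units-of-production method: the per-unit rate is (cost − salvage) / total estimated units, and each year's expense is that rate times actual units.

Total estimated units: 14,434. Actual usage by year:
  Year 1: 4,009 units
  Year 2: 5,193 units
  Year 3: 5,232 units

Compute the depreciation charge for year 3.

Depreciable base = $246,778 − $1,400 = $245,378.
Rate = $245,378 / 14,434 units = $17 per unit.
Year 1: 4,009 × $17 = $68,153. Book value $178,625.
Year 2: 5,193 × $17 = $88,281. Book value $90,344.
Year 3: 5,232 × $17 = $88,944. Book value $1,400.

$88,944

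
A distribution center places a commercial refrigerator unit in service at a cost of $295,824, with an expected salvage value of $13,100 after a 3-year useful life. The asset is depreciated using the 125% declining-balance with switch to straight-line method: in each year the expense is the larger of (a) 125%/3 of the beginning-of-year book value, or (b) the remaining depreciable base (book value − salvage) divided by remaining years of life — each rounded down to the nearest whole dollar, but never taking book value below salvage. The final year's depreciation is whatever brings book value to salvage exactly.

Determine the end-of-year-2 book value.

$92,832

Depreciable base = $295,824 − $13,100 = $282,724.
Year 1: DB = ⌊$295,824 × 125%/3⌋ = $123,260; SL = ⌊$282,724/3⌋ = $94,241 → take DB $123,260. Book value $172,564.
Year 2: DB = ⌊$172,564 × 125%/3⌋ = $71,901; SL = ⌊$159,464/2⌋ = $79,732 → take SL $79,732. Book value $92,832.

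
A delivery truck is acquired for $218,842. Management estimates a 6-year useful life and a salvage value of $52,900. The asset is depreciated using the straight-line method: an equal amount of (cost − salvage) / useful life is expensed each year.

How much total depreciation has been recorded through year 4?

$110,628

Depreciable base = $218,842 − $52,900 = $165,942.
Annual expense = $165,942 / 6 = $27,657.
End of year 1: book value $191,185.
End of year 2: book value $163,528.
End of year 3: book value $135,871.
End of year 4: book value $108,214.
Accumulated through year 4 = $218,842 − $108,214 = $110,628.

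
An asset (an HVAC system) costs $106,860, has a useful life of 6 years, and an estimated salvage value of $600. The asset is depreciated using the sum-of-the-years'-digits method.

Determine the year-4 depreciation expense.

Depreciable base = $106,860 − $600 = $106,260.
Sum of the years' digits = 6+5+4+3+2+1 = 21.
Year 1: $106,260 × 6/21 = $30,360. Book value $76,500.
Year 2: $106,260 × 5/21 = $25,300. Book value $51,200.
Year 3: $106,260 × 4/21 = $20,240. Book value $30,960.
Year 4: $106,260 × 3/21 = $15,180. Book value $15,780.

$15,180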